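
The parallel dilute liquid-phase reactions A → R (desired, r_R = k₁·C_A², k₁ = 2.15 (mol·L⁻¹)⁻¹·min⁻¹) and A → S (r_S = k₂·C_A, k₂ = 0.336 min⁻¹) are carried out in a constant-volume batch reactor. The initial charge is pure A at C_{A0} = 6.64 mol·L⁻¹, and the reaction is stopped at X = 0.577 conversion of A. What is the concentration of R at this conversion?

C_A = C_{A0}(1−X) = 2.809 mol·L⁻¹.
Along a PFR/batch, dC_S/dC_A = −r_S/(r_R+r_S) = −k₂/(k₂+k₁·C_A).
Integrating from C_{A0} to C_A: C_S = (0.336/2.15)·ln[(0.336+2.15·6.64)/(0.336+2.15·2.81)] = 0.1563·ln(14.61/6.375) = 0.1296 mol·L⁻¹.
Then C_R = (C_{A0}−C_A) − C_S = 3.831 − 0.1296 = 3.702 mol·L⁻¹.

3.70 mol·L⁻¹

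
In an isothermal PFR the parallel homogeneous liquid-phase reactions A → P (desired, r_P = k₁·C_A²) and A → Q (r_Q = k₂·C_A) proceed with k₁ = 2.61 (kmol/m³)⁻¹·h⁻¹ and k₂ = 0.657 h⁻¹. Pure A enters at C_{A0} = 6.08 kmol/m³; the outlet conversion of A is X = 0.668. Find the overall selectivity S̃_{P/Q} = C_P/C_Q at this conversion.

14.7

C_A = C_{A0}(1−X) = 2.019 kmol/m³.
Along a PFR/batch, dC_Q/dC_A = −r_Q/(r_P+r_Q) = −k₂/(k₂+k₁·C_A).
Integrating from C_{A0} to C_A: C_Q = (0.657/2.61)·ln[(0.657+2.61·6.08)/(0.657+2.61·2.02)] = 0.2517·ln(16.53/5.925) = 0.2582 kmol/m³.
Then C_P = (C_{A0}−C_A) − C_Q = 4.061 − 0.2582 = 3.803 kmol/m³.
S̃_{P/Q} = C_P/C_Q = 3.803/0.2582 = 14.7.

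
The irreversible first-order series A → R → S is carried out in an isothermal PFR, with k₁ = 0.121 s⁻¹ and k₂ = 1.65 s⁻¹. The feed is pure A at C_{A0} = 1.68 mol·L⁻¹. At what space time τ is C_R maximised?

The intermediate peaks when r₁ = r₂, i.e. k₁e^(−k₁τ) = k₂e^(−k₂τ), giving τ_opt = ln(k₂/k₁)/(k₂−k₁).
= ln(1.65/0.121)/(1.65−0.121) = ln(13.64)/1.529 = 2.613/1.529 = 1.71 s.

1.71 s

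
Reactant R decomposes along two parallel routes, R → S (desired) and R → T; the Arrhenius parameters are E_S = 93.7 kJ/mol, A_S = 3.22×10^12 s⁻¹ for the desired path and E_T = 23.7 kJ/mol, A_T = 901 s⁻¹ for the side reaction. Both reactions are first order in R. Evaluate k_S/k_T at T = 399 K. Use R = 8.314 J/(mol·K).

2.45

With equal orders, S_{S/T} = k_S/k_T = (A_S/A_T)·exp[(E_T−E_S)/(RT)].
(E_T−E_S)/(RT) = (23.7−93.7)×10³/(8.314×399) = -70000/3317 = -21.10.
k_S/k_T = (3.22×10^12/901)·exp(-21.10) = 3.574×10^9 × 6.850×10^-10 = 2.45.
Since E_S > E_T, raising the temperature improves selectivity toward S.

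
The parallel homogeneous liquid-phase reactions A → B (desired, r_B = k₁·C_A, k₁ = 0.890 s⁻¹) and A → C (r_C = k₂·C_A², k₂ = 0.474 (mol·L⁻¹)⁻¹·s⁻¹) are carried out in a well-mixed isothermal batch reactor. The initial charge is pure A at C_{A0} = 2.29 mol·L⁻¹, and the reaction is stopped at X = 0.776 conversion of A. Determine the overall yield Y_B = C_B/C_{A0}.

0.456

C_A = C_{A0}(1−X) = 0.5130 mol·L⁻¹.
Along a PFR/batch, dC_B/dC_A = −r_B/(r_B+r_C) = −k₁/(k₁+k₂·C_A).
Integrating from C_{A0} to C_A: C_B = (0.890/0.474)·ln[(0.890+0.474·2.29)/(0.890+0.474·0.513)] = 1.878·ln(1.975/1.133) = 1.044 mol·L⁻¹.
Y_B = C_B/C_{A0} = 1.044/2.29 = 0.456.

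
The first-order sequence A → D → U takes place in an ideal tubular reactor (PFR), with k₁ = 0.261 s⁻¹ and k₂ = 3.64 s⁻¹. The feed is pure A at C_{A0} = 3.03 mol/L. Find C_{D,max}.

0.177 mol/L

At the optimum, C_{D,max}/C_{A0} = (k₁/k₂)^[k₂/(k₂−k₁)].
= (0.261/3.64)^(3.64/(3.64−0.261)) = (0.07170)^(1.077) = 0.05850.
C_{D,max} = 0.05850×3.03 = 0.177 mol/L.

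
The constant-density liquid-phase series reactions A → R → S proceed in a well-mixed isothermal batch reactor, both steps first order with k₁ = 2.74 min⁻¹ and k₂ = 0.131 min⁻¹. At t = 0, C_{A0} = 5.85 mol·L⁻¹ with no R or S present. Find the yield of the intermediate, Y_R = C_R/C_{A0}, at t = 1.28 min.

0.857

The intermediate concentration in a first-order A→B→C sequence is C_R = k₁C_{A0}(e^(−k₁t) − e^(−k₂t))/(k₂−k₁).
e^(−k₁t) = e^(−2.74×1.28) = e^(−3.507) = 0.02998; e^(−k₂t) = e^(−0.1677) = 0.8456.
C_R = 2.74×5.85/(0.131−2.74) × (0.02998−0.8456) = (-6.144)×(-0.8156) = 5.011 mol·L⁻¹.
Y_R = C_R/C_{A0} = 5.011/5.85 = 0.857.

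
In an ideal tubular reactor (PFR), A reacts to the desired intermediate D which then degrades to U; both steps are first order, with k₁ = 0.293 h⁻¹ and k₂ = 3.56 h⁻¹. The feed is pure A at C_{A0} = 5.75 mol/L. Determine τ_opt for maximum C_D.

0.764 h

The intermediate peaks when r₁ = r₂, i.e. k₁e^(−k₁τ) = k₂e^(−k₂τ), giving τ_opt = ln(k₂/k₁)/(k₂−k₁).
= ln(3.56/0.293)/(3.56−0.293) = ln(12.15)/3.267 = 2.497/3.267 = 0.764 h.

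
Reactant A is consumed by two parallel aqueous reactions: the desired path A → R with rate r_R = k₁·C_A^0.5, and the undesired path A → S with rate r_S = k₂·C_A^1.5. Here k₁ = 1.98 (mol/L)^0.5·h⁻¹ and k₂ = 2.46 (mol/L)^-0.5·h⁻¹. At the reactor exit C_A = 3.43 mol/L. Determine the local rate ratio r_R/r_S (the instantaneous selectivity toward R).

S_{R/S} = r_R/r_S = (k₁·C_A^0.5)/(k₂·C_A^1.5) = (k₁/k₂)·C_A⁻¹.
= (1.98×3.430^0.5) / (2.46×3.430^1.5) = 3.667/15.63 = 0.235.

0.235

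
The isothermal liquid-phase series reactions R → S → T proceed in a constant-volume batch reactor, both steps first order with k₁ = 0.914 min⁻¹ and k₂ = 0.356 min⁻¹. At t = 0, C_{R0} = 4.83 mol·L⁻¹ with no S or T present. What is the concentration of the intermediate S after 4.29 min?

For first-order series with pure R initially, C_S(t) = k₁C_{R0}/(k₂−k₁)·(e^(−k₁t) − e^(−k₂t)).
e^(−k₁t) = e^(−0.914×4.29) = e^(−3.921) = 0.01982; e^(−k₂t) = e^(−1.527) = 0.2171.
C_S = 0.914×4.83/(0.356−0.914) × (0.01982−0.2171) = (-7.912)×(-0.1973) = 1.561 mol·L⁻¹.

1.56 mol·L⁻¹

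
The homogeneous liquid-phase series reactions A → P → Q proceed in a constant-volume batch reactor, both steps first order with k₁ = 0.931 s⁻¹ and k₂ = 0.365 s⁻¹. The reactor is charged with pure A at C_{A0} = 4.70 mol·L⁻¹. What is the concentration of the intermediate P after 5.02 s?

For first-order series with pure A initially, C_P(t) = k₁C_{A0}/(k₂−k₁)·(e^(−k₁t) − e^(−k₂t)).
e^(−k₁t) = e^(−0.931×5.02) = e^(−4.674) = 0.009338; e^(−k₂t) = e^(−1.832) = 0.1600.
C_P = 0.931×4.70/(0.365−0.931) × (0.009338−0.1600) = (-7.731)×(-0.1507) = 1.165 mol·L⁻¹.

1.17 mol·L⁻¹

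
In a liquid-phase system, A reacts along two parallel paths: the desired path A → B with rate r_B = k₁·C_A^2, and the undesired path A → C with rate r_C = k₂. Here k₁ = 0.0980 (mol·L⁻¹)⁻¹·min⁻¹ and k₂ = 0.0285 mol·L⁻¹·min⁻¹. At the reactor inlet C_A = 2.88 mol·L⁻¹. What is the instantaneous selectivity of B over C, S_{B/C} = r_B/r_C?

S_{B/C} = r_B/r_C = (k₁·C_A^2)/(k₂) = (k₁/k₂)·C_A^2.
= (0.0980×2.880^2) / (0.0285) = 0.8129/0.02850 = 28.5.

28.5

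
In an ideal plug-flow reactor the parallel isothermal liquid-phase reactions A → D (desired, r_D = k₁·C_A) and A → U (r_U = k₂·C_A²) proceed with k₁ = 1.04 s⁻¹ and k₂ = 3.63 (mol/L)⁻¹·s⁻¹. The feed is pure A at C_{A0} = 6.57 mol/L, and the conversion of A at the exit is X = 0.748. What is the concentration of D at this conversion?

0.361 mol/L

C_A = C_{A0}(1−X) = 1.656 mol/L.
Along a PFR/batch, dC_D/dC_A = −r_D/(r_D+r_U) = −k₁/(k₁+k₂·C_A).
Integrating from C_{A0} to C_A: C_D = (1.04/3.63)·ln[(1.04+3.63·6.57)/(1.04+3.63·1.66)] = 0.2865·ln(24.89/7.050) = 0.3614 mol/L.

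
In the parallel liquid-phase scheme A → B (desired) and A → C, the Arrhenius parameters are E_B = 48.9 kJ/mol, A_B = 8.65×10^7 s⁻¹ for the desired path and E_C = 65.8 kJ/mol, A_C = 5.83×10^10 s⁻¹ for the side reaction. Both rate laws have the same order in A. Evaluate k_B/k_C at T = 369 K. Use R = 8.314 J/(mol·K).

With equal orders, S_{B/C} = k_B/k_C = (A_B/A_C)·exp[(E_C−E_B)/(RT)].
(E_C−E_B)/(RT) = (65.8−48.9)×10³/(8.314×369) = 16900/3068 = 5.509.
k_B/k_C = (8.65×10^7/5.83×10^10)·exp(5.509) = 0.001484 × 246.8 = 0.366.
Since E_B < E_C, lowering the temperature improves selectivity toward B.

0.366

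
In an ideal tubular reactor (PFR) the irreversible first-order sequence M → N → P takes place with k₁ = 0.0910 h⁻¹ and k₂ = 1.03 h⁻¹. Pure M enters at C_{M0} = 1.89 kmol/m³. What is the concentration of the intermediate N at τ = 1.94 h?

Solving the coupled first-order balances gives C_N(τ) = [k₁/(k₂−k₁)]·C_{M0}·(e^(−k₁τ) − e^(−k₂τ)).
e^(−k₁τ) = e^(−0.0910×1.94) = e^(−0.1765) = 0.8382; e^(−k₂τ) = e^(−1.998) = 0.1356.
C_N = 0.0910×1.89/(1.03−0.0910) × (0.8382−0.1356) = 0.1832×0.7026 = 0.1287 kmol/m³.

0.129 kmol/m³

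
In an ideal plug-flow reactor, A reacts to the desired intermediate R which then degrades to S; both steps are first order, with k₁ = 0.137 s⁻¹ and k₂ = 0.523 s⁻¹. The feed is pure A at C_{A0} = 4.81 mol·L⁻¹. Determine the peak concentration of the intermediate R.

Evaluating C_R at τ_opt = ln(k₂/k₁)/(k₂−k₁) gives C_{R,max}/C_{A0} = (k₁/k₂)^[k₂/(k₂−k₁)].
= (0.137/0.523)^(0.523/(0.523−0.137)) = (0.2620)^(1.355) = 0.1628.
C_{R,max} = 0.1628×4.81 = 0.783 mol·L⁻¹.

0.783 mol·L⁻¹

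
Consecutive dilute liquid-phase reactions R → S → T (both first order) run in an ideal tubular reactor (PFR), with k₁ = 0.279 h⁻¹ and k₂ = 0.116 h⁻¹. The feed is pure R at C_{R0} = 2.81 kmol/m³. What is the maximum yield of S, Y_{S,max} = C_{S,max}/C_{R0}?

Evaluating C_S at τ_opt = ln(k₂/k₁)/(k₂−k₁) gives C_{S,max}/C_{R0} = (k₁/k₂)^[k₂/(k₂−k₁)].
= (0.279/0.116)^(0.116/(0.116−0.279)) = (2.405)^(-0.7117) = 0.5355.

0.535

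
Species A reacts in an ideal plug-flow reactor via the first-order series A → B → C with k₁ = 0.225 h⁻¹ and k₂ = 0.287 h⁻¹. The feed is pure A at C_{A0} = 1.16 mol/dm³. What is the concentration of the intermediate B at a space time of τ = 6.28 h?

0.330 mol/dm³

The intermediate concentration in a first-order A→B→C sequence is C_B = k₁C_{A0}(e^(−k₁τ) − e^(−k₂τ))/(k₂−k₁).
e^(−k₁τ) = e^(−0.225×6.28) = e^(−1.413) = 0.2434; e^(−k₂τ) = e^(−1.802) = 0.1649.
C_B = 0.225×1.16/(0.287−0.225) × (0.2434−0.1649) = 4.210×0.07850 = 0.3305 mol/dm³.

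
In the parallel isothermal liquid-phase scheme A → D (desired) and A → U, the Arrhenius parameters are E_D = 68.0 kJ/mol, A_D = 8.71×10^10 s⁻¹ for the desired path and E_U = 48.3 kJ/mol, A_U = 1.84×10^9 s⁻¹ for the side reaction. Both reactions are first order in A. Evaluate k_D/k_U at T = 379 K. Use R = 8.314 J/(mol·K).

k_D/k_U = (A_D/A_U)·exp[−(E_D−E_U)/(RT)] = (A_D/A_U)·exp[(E_U−E_D)/(RT)].
(E_U−E_D)/(RT) = (48.3−68.0)×10³/(8.314×379) = -19700/3151 = -6.252.
k_D/k_U = (8.71×10^10/1.84×10^9)·exp(-6.252) = 47.34 × 0.001927 = 0.0912.

0.0912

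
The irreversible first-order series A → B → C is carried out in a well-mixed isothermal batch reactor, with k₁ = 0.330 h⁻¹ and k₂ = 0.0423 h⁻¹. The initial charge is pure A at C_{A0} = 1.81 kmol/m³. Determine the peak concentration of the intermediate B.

1.34 kmol/m³

Evaluating C_B at t_opt = ln(k₂/k₁)/(k₂−k₁) gives C_{B,max}/C_{A0} = (k₁/k₂)^[k₂/(k₂−k₁)].
= (0.330/0.0423)^(0.0423/(0.0423−0.330)) = (7.801)^(-0.1470) = 0.7393.
C_{B,max} = 0.7393×1.81 = 1.34 kmol/m³.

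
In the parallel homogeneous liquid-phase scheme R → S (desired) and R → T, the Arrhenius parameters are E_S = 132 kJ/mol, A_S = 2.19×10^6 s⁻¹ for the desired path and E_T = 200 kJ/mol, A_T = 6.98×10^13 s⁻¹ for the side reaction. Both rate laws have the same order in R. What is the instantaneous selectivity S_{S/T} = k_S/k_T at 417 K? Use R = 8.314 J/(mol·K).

10.3

With equal orders, S_{S/T} = k_S/k_T = (A_S/A_T)·exp[(E_T−E_S)/(RT)].
(E_T−E_S)/(RT) = (200−132)×10³/(8.314×417) = 68000/3467 = 19.61.
k_S/k_T = (2.19×10^6/6.98×10^13)·exp(19.61) = 3.138×10^-8 × 3.298×10^8 = 10.3.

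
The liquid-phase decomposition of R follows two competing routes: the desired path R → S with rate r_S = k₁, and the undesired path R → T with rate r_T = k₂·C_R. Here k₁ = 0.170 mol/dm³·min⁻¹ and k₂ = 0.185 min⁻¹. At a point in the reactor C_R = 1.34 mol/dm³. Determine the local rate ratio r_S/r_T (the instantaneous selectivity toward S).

S_{S/T} = r_S/r_T = (k₁)/(k₂·C_R) = (k₁/k₂)·C_R⁻¹.
= (0.170) / (0.185×1.340) = 0.1700/0.2479 = 0.686.
The undesired path is higher order in R, so low C_R (CSTR or dilute feed) favours S.

0.686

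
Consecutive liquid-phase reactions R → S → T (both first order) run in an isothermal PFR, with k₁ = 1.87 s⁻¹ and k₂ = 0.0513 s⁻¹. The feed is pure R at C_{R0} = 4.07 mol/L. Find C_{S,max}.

3.68 mol/L

For a first-order series the maximum intermediate yield is C_{S,max}/C_{R0} = (k₁/k₂)^[k₂/(k₂−k₁)].
= (1.87/0.0513)^(0.0513/(0.0513−1.87)) = (36.45)^(-0.02821) = 0.9035.
C_{S,max} = 0.9035×4.07 = 3.68 mol/L.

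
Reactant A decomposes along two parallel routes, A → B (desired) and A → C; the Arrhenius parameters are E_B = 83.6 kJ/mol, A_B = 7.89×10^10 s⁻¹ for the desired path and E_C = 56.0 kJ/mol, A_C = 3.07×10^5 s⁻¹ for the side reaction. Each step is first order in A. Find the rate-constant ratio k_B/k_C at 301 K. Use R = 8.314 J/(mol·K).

4.17

Since both paths have the same order in A, the concentration cancels and S_{B/C} = k_B/k_C = (A_B/A_C)·exp[(E_C−E_B)/(RT)].
(E_C−E_B)/(RT) = (56.0−83.6)×10³/(8.314×301) = -27600/2503 = -11.03.
k_B/k_C = (7.89×10^10/3.07×10^5)·exp(-11.03) = 2.570×10^5 × 1.623×10^-5 = 4.17.
Since E_B > E_C, raising the temperature improves selectivity toward B.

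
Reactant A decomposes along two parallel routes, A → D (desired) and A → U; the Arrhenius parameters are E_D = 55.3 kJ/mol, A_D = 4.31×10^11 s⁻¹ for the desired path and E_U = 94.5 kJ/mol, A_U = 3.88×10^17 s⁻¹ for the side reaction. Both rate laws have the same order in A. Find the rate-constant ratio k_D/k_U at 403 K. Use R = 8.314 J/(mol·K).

Since both paths have the same order in A, the concentration cancels and S_{D/U} = k_D/k_U = (A_D/A_U)·exp[(E_U−E_D)/(RT)].
(E_U−E_D)/(RT) = (94.5−55.3)×10³/(8.314×403) = 39200/3351 = 11.70.
k_D/k_U = (4.31×10^11/3.88×10^17)·exp(11.70) = 1.111×10^-6 × 1.205×10^5 = 0.134.

0.134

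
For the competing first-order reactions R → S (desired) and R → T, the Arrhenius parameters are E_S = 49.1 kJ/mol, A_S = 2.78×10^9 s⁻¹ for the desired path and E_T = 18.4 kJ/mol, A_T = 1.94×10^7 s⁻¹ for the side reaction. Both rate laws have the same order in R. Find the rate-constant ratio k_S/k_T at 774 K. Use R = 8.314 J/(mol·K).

k_S/k_T = (A_S/A_T)·exp[−(E_S−E_T)/(RT)] = (A_S/A_T)·exp[(E_T−E_S)/(RT)].
(E_T−E_S)/(RT) = (18.4−49.1)×10³/(8.314×774) = -30700/6435 = -4.771.
k_S/k_T = (2.78×10^9/1.94×10^7)·exp(-4.771) = 143.3 × 0.008474 = 1.21.

1.21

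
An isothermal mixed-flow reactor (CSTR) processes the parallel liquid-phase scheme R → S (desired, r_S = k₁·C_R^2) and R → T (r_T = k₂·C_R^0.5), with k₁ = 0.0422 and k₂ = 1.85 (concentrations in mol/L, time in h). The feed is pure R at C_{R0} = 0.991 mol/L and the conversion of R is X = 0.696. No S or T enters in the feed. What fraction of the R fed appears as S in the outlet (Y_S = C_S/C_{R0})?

Exit C_R = C_{R0}(1−X) = 0.991×0.304 = 0.3013 mol/L.
In a CSTR the entire volume is at exit conditions, so r_S = 0.0422×0.3013^2 = 0.003830 and r_T = 1.85×0.3013^0.5 = 1.015.
Fraction of consumed R going to S: r_S/(r_S+r_T) = 0.003758.
C_S = 0.003758·C_{R0}·X = 0.003758×0.991×0.696 = 0.00259 mol/L; Y_S = C_S/C_{R0} = 0.00262.

0.00262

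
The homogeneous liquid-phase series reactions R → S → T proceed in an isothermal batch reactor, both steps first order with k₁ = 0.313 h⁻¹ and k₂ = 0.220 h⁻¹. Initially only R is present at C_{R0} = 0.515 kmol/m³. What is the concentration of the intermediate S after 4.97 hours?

The intermediate concentration in a first-order A→B→C sequence is C_S = k₁C_{R0}(e^(−k₁t) − e^(−k₂t))/(k₂−k₁).
e^(−k₁t) = e^(−0.313×4.97) = e^(−1.556) = 0.2111; e^(−k₂t) = e^(−1.093) = 0.3351.
C_S = 0.313×0.515/(0.220−0.313) × (0.2111−0.3351) = (-1.733)×(-0.1240) = 0.2150 kmol/m³.

0.215 kmol/m³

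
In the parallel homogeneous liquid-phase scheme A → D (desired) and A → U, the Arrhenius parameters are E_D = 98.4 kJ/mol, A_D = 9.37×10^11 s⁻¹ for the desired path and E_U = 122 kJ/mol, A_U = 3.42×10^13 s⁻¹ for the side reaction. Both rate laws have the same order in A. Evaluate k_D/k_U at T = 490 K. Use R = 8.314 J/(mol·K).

k_D/k_U = (A_D/A_U)·exp[−(E_D−E_U)/(RT)] = (A_D/A_U)·exp[(E_U−E_D)/(RT)].
(E_U−E_D)/(RT) = (122−98.4)×10³/(8.314×490) = 23600/4074 = 5.793.
k_D/k_U = (9.37×10^11/3.42×10^13)·exp(5.793) = 0.02740 × 328.0 = 8.99.
Since E_D < E_U, lowering the temperature improves selectivity toward D.

8.99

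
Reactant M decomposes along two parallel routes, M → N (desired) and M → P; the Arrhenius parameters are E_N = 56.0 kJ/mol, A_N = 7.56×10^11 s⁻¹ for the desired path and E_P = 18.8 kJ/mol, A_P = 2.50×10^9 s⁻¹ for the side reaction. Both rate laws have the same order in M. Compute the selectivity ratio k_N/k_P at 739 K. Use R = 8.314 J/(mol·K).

0.710

k_N/k_P = (A_N/A_P)·exp[−(E_N−E_P)/(RT)] = (A_N/A_P)·exp[(E_P−E_N)/(RT)].
(E_P−E_N)/(RT) = (18.8−56.0)×10³/(8.314×739) = -37200/6144 = -6.055.
k_N/k_P = (7.56×10^11/2.50×10^9)·exp(-6.055) = 302.4 × 0.002347 = 0.710.
Since E_N > E_P, raising the temperature improves selectivity toward N.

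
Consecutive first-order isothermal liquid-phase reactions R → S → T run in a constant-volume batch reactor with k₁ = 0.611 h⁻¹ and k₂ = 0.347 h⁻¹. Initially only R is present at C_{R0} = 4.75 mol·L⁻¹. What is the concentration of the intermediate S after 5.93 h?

1.11 mol·L⁻¹

The intermediate concentration in a first-order A→B→C sequence is C_S = k₁C_{R0}(e^(−k₁t) − e^(−k₂t))/(k₂−k₁).
e^(−k₁t) = e^(−0.611×5.93) = e^(−3.623) = 0.02670; e^(−k₂t) = e^(−2.058) = 0.1277.
C_S = 0.611×4.75/(0.347−0.611) × (0.02670−0.1277) = (-10.99)×(-0.1010) = 1.111 mol·L⁻¹.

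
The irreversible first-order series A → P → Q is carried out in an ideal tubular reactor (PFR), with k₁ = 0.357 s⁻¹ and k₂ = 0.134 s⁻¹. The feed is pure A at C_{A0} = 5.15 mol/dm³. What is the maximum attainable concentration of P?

At the optimum, C_{P,max}/C_{A0} = (k₁/k₂)^[k₂/(k₂−k₁)].
= (0.357/0.134)^(0.134/(0.134−0.357)) = (2.664)^(-0.6009) = 0.5550.
C_{P,max} = 0.5550×5.15 = 2.86 mol/dm³.

2.86 mol/dm³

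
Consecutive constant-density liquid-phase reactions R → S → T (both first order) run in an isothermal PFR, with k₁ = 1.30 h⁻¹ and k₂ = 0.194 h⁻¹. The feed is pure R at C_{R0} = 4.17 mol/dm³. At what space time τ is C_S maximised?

1.72 h

For first-order series the maximum of C_S occurs at τ_opt = ln(k₂/k₁)/(k₂−k₁).
= ln(0.194/1.30)/(0.194−1.30) = ln(0.1492)/-1.106 = -1.902/-1.106 = 1.72 h.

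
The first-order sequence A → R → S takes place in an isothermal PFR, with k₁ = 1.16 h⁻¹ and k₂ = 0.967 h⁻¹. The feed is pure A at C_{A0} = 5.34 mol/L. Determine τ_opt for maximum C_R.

0.943 h

For first-order series the maximum of C_R occurs at τ_opt = ln(k₂/k₁)/(k₂−k₁).
= ln(0.967/1.16)/(0.967−1.16) = ln(0.8336)/-0.1930 = -0.1820/-0.1930 = 0.943 h.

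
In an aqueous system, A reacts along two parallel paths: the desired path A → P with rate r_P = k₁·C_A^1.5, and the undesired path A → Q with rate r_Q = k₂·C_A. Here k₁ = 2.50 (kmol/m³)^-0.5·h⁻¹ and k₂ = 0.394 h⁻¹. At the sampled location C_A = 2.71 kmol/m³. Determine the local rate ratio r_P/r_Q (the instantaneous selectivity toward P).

S_{P/Q} = r_P/r_Q = (k₁·C_A^1.5)/(k₂·C_A) = (k₁/k₂)·C_A^0.5.
= (2.50×2.710^1.5) / (0.394×2.710) = 11.15/1.068 = 10.4.

10.4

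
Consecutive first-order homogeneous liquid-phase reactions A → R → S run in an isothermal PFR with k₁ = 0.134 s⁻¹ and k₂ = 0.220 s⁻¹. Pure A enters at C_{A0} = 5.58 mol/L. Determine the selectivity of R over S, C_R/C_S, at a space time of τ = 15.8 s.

0.188

Solving the coupled first-order balances gives C_R(τ) = [k₁/(k₂−k₁)]·C_{A0}·(e^(−k₁τ) − e^(−k₂τ)).
e^(−k₁τ) = e^(−0.134×15.8) = e^(−2.117) = 0.1204; e^(−k₂τ) = e^(−3.476) = 0.03093.
C_R = 0.134×5.58/(0.220−0.134) × (0.1204−0.03093) = 8.694×0.08944 = 0.7776 mol/L.
C_A = C_{A0}e^(−k₁τ) = 0.6717 mol/L, so C_S = C_{A0}−C_A−C_R = 4.131 mol/L; C_R/C_S = 0.188.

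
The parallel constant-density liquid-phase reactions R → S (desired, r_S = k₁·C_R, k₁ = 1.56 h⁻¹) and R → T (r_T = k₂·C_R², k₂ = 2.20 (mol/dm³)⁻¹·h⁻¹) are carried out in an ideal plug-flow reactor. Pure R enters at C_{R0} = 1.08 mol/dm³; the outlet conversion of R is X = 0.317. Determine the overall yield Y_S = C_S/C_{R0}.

0.139

C_R = C_{R0}(1−X) = 0.7376 mol/dm³.
Along a PFR/batch, dC_S/dC_R = −r_S/(r_S+r_T) = −k₁/(k₁+k₂·C_R).
Integrating from C_{R0} to C_R: C_S = (1.56/2.20)·ln[(1.56+2.20·1.08)/(1.56+2.20·0.738)] = 0.7091·ln(3.936/3.183) = 0.1506 mol/dm³.
Y_S = C_S/C_{R0} = 0.1506/1.08 = 0.139.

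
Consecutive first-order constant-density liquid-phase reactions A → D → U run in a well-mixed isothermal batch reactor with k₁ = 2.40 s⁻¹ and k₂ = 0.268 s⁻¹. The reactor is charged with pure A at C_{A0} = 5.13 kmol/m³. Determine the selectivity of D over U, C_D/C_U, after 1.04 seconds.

4.79

Solving the coupled first-order balances gives C_D(t) = [k₁/(k₂−k₁)]·C_{A0}·(e^(−k₁t) − e^(−k₂t)).
e^(−k₁t) = e^(−2.40×1.04) = e^(−2.496) = 0.08241; e^(−k₂t) = e^(−0.2787) = 0.7568.
C_D = 2.40×5.13/(0.268−2.40) × (0.08241−0.7568) = (-5.775)×(-0.6743) = 3.894 kmol/m³.
C_A = C_{A0}e^(−k₁t) = 0.4228 kmol/m³, so C_U = C_{A0}−C_A−C_D = 0.8130 kmol/m³; C_D/C_U = 4.79.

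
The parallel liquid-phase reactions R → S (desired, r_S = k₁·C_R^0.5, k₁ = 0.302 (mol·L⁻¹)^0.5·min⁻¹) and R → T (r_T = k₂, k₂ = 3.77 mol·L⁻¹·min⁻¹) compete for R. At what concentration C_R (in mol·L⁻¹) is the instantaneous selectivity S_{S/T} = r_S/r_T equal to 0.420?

S_{S/T} = (k₁/k₂)·C_R^0.5 ⇒ C_R = (S·k₂/k₁)^(2).
= (0.420×3.77/0.302)^(2) = (5.243)^(2) = 27.5 mol·L⁻¹.

27.5 mol·L⁻¹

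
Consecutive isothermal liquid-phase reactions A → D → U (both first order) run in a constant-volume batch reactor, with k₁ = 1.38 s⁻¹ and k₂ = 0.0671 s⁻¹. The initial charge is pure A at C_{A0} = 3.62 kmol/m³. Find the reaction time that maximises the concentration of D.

For first-order series the maximum of C_D occurs at t_opt = ln(k₂/k₁)/(k₂−k₁).
= ln(0.0671/1.38)/(0.0671−1.38) = ln(0.04862)/-1.313 = -3.024/-1.313 = 2.30 s.

2.30 s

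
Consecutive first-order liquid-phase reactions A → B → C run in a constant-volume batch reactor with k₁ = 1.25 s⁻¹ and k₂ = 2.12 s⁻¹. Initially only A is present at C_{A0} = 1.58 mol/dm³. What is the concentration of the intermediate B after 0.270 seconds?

0.339 mol/dm³

The intermediate concentration in a first-order A→B→C sequence is C_B = k₁C_{A0}(e^(−k₁t) − e^(−k₂t))/(k₂−k₁).
e^(−k₁t) = e^(−1.25×0.270) = e^(−0.3375) = 0.7136; e^(−k₂t) = e^(−0.5724) = 0.5642.
C_B = 1.25×1.58/(2.12−1.25) × (0.7136−0.5642) = 2.270×0.1494 = 0.3391 mol/dm³.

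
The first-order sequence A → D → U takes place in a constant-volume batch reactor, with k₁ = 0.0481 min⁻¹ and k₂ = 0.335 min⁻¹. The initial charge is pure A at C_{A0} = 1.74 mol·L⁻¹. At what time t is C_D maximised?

For first-order series the maximum of C_D occurs at t_opt = ln(k₂/k₁)/(k₂−k₁).
= ln(0.335/0.0481)/(0.335−0.0481) = ln(6.965)/0.2869 = 1.941/0.2869 = 6.76 min.

6.76 min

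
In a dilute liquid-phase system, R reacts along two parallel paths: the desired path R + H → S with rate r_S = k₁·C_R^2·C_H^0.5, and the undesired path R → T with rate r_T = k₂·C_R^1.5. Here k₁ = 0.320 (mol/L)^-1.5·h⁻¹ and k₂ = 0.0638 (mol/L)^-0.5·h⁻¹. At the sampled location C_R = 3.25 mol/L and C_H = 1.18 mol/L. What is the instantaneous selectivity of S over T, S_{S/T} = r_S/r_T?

9.82

S_{S/T} = r_S/r_T = (k₁·C_R^2·C_H^0.5)/(k₂·C_R^1.5) = (k₁/k₂)·C_R^0.5·C_H^0.5.
= (0.320×3.250^2×1.180^0.5) / (0.0638×3.250^1.5) = 3.672/0.3738 = 9.82.
Since the desired path is higher order in R, keeping C_R high (PFR or concentrated feed) favours S.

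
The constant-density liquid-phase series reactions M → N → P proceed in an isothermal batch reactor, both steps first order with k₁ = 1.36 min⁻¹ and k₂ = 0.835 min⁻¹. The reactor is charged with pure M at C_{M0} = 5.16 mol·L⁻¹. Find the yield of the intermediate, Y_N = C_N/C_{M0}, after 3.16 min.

0.150

The intermediate concentration in a first-order A→B→C sequence is C_N = k₁C_{M0}(e^(−k₁t) − e^(−k₂t))/(k₂−k₁).
e^(−k₁t) = e^(−1.36×3.16) = e^(−4.298) = 0.01360; e^(−k₂t) = e^(−2.639) = 0.07146.
C_N = 1.36×5.16/(0.835−1.36) × (0.01360−0.07146) = (-13.37)×(-0.05786) = 0.7734 mol·L⁻¹.
Y_N = C_N/C_{M0} = 0.7734/5.16 = 0.150.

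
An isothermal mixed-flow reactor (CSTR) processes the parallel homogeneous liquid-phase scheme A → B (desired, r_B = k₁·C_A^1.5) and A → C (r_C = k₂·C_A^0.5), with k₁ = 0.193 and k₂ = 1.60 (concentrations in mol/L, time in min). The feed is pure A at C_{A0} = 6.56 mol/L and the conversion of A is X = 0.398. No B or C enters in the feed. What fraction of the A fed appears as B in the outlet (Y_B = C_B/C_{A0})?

Exit C_A = C_{A0}(1−X) = 6.56×0.602 = 3.949 mol/L.
Rates in a CSTR are evaluated at the outlet concentration: r_B = 0.193×3.949^1.5 = 1.515, r_C = 1.60×3.949^0.5 = 3.180.
Fraction of consumed A going to B: r_B/(r_B+r_C) = 0.3227.
C_B = 0.3227·C_{A0}·X = 0.3227×6.56×0.398 = 0.842 mol/L; Y_B = C_B/C_{A0} = 0.128.

0.128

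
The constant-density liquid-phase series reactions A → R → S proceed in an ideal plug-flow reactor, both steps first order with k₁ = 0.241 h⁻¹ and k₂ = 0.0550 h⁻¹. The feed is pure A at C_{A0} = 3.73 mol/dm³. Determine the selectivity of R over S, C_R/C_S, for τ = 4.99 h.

5.72

Solving the coupled first-order balances gives C_R(τ) = [k₁/(k₂−k₁)]·C_{A0}·(e^(−k₁τ) − e^(−k₂τ)).
e^(−k₁τ) = e^(−0.241×4.99) = e^(−1.203) = 0.3004; e^(−k₂τ) = e^(−0.2745) = 0.7600.
C_R = 0.241×3.73/(0.0550−0.241) × (0.3004−0.7600) = (-4.833)×(-0.4596) = 2.221 mol/dm³.
C_A = C_{A0}e^(−k₁τ) = 1.121 mol/dm³, so C_S = C_{A0}−C_A−C_R = 0.3883 mol/dm³; C_R/C_S = 5.72.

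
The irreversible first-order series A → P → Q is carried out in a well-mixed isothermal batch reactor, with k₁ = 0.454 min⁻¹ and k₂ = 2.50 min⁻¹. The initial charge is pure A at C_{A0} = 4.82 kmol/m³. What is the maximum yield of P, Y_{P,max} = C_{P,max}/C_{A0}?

Evaluating C_P at t_opt = ln(k₂/k₁)/(k₂−k₁) gives C_{P,max}/C_{A0} = (k₁/k₂)^[k₂/(k₂−k₁)].
= (0.454/2.50)^(2.50/(2.50−0.454)) = (0.1816)^(1.222) = 0.1244.

0.124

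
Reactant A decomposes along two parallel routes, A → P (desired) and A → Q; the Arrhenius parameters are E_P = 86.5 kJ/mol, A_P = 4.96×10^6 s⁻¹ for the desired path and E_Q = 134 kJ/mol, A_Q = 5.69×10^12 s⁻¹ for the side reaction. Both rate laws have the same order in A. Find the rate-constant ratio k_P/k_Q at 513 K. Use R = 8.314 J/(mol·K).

Since both paths have the same order in A, the concentration cancels and S_{P/Q} = k_P/k_Q = (A_P/A_Q)·exp[(E_Q−E_P)/(RT)].
(E_Q−E_P)/(RT) = (134−86.5)×10³/(8.314×513) = 47500/4265 = 11.14.
k_P/k_Q = (4.96×10^6/5.69×10^12)·exp(11.14) = 8.717×10^-7 × 68662 = 0.0599.
Since E_P < E_Q, lowering the temperature improves selectivity toward P.

0.0599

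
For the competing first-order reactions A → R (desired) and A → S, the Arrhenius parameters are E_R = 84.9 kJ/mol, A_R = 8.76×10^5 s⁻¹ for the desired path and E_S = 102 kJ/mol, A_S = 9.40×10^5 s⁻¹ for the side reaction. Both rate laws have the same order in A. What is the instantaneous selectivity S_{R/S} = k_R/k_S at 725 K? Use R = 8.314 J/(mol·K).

Since both paths have the same order in A, the concentration cancels and S_{R/S} = k_R/k_S = (A_R/A_S)·exp[(E_S−E_R)/(RT)].
(E_S−E_R)/(RT) = (102−84.9)×10³/(8.314×725) = 17100/6028 = 2.837.
k_R/k_S = (8.76×10^5/9.40×10^5)·exp(2.837) = 0.9319 × 17.06 = 15.9.

15.9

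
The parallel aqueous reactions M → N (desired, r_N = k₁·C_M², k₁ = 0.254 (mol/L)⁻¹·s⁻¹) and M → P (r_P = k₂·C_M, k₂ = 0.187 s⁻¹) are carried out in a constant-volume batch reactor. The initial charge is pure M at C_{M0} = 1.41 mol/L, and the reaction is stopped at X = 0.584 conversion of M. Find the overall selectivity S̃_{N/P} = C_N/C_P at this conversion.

C_M = C_{M0}(1−X) = 0.5866 mol/L.
Along a PFR/batch, dC_P/dC_M = −r_P/(r_N+r_P) = −k₂/(k₂+k₁·C_M).
Integrating from C_{M0} to C_M: C_P = (0.187/0.254)·ln[(0.187+0.254·1.41)/(0.187+0.254·0.587)] = 0.7362·ln(0.5451/0.3360) = 0.3563 mol/L.
Then C_N = (C_{M0}−C_M) − C_P = 0.8234 − 0.3563 = 0.4671 mol/L.
S̃_{N/P} = C_N/C_P = 0.4671/0.3563 = 1.31.

1.31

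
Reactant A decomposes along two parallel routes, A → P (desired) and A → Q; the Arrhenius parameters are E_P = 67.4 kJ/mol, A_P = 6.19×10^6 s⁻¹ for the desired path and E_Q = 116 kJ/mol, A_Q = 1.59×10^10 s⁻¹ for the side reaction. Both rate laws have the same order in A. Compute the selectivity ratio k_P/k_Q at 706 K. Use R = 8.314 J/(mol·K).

Since both paths have the same order in A, the concentration cancels and S_{P/Q} = k_P/k_Q = (A_P/A_Q)·exp[(E_Q−E_P)/(RT)].
(E_Q−E_P)/(RT) = (116−67.4)×10³/(8.314×706) = 48600/5870 = 8.280.
k_P/k_Q = (6.19×10^6/1.59×10^10)·exp(8.280) = 3.893×10^-4 × 3944 = 1.54.
Since E_P < E_Q, lowering the temperature improves selectivity toward P.

1.54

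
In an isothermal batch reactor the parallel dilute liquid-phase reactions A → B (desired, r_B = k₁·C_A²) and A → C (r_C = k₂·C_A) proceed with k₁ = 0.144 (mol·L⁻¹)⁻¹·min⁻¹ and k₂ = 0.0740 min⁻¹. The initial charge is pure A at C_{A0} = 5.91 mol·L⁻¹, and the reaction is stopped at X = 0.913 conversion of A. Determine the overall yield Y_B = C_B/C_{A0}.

C_A = C_{A0}(1−X) = 0.5142 mol·L⁻¹.
Along a PFR/batch, dC_C/dC_A = −r_C/(r_B+r_C) = −k₂/(k₂+k₁·C_A).
Integrating from C_{A0} to C_A: C_C = (0.0740/0.144)·ln[(0.0740+0.144·5.91)/(0.0740+0.144·0.514)] = 0.5139·ln(0.9250/0.1480) = 0.9416 mol·L⁻¹.
Then C_B = (C_{A0}−C_A) − C_C = 5.396 − 0.9416 = 4.454 mol·L⁻¹.
Y_B = C_B/C_{A0} = 4.454/5.91 = 0.754.

0.754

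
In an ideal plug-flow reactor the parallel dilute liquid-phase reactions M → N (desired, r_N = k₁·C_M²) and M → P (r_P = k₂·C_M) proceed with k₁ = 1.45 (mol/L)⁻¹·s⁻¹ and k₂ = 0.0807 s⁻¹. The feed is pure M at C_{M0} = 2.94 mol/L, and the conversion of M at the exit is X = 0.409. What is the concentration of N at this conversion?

1.17 mol/L

C_M = C_{M0}(1−X) = 1.738 mol/L.
Along a PFR/batch, dC_P/dC_M = −r_P/(r_N+r_P) = −k₂/(k₂+k₁·C_M).
Integrating from C_{M0} to C_M: C_P = (0.0807/1.45)·ln[(0.0807+1.45·2.94)/(0.0807+1.45·1.74)] = 0.05566·ln(4.344/2.600) = 0.02856 mol/L.
Then C_N = (C_{M0}−C_M) − C_P = 1.202 − 0.02856 = 1.174 mol/L.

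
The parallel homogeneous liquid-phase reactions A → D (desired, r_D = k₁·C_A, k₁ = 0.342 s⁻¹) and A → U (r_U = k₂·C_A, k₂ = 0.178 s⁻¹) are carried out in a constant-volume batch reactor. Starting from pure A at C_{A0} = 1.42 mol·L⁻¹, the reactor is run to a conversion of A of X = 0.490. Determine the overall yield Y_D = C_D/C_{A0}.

C_A = C_{A0}(1−X) = 0.7242 mol·L⁻¹.
Both paths are first order in A, so the instantaneous fraction to D is constant: dC_D/d(−C_A) = k₁/(k₁+k₂) = 0.6577.
C_D = 0.6577·(C_{A0}−C_A) = 0.6577×0.6958 = 0.458 mol·L⁻¹.
Y_D = C_D/C_{A0} = 0.4576/1.42 = 0.322.

0.322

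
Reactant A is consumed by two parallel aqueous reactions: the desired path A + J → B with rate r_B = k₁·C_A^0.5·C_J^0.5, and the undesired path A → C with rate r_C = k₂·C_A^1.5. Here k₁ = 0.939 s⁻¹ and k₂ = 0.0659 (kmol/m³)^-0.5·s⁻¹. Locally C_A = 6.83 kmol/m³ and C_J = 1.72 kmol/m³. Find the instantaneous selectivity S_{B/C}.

2.74

S_{B/C} = r_B/r_C = (k₁·C_A^0.5·C_J^0.5)/(k₂·C_A^1.5) = (k₁/k₂)·C_A⁻¹·C_J^0.5.
= (0.939×6.830^0.5×1.720^0.5) / (0.0659×6.830^1.5) = 3.218/1.176 = 2.74.
The undesired path is higher order in A, so low C_A (CSTR or dilute feed) favours B.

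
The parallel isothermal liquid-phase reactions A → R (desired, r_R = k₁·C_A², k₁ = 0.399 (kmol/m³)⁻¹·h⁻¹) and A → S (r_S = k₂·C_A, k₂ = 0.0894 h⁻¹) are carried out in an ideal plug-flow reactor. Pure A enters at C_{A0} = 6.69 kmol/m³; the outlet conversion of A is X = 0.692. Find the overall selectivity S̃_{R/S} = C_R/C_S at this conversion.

C_A = C_{A0}(1−X) = 2.061 kmol/m³.
Along a PFR/batch, dC_S/dC_A = −r_S/(r_R+r_S) = −k₂/(k₂+k₁·C_A).
Integrating from C_{A0} to C_A: C_S = (0.0894/0.399)·ln[(0.0894+0.399·6.69)/(0.0894+0.399·2.06)] = 0.2241·ln(2.759/0.9115) = 0.2481 kmol/m³.
Then C_R = (C_{A0}−C_A) − C_S = 4.629 − 0.2481 = 4.381 kmol/m³.
S̃_{R/S} = C_R/C_S = 4.381/0.2481 = 17.7.

17.7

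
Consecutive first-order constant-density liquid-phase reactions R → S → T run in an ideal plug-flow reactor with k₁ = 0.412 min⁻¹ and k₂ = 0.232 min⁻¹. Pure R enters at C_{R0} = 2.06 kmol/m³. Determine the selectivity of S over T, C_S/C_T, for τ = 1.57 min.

4.61

For first-order series with pure R initially, C_S(τ) = k₁C_{R0}/(k₂−k₁)·(e^(−k₁τ) − e^(−k₂τ)).
e^(−k₁τ) = e^(−0.412×1.57) = e^(−0.6468) = 0.5237; e^(−k₂τ) = e^(−0.3642) = 0.6947.
C_S = 0.412×2.06/(0.232−0.412) × (0.5237−0.6947) = (-4.715)×(-0.1710) = 0.8064 kmol/m³.
C_R = C_{R0}e^(−k₁τ) = 1.079 kmol/m³, so C_T = C_{R0}−C_R−C_S = 0.1748 kmol/m³; C_S/C_T = 4.61.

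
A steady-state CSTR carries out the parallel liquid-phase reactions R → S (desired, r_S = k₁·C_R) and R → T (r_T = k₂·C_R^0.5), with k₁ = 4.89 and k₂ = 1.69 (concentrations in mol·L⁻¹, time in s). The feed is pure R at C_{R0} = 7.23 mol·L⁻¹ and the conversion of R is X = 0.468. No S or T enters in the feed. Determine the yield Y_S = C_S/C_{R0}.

Exit C_R = C_{R0}(1−X) = 7.23×0.532 = 3.846 mol·L⁻¹.
A CSTR operates uniformly at the exit composition, giving r_S = 18.81 and r_T = 3.314 (each k·C_R^n at C_R = 3.846).
Fraction of consumed R going to S: r_S/(r_S+r_T) = 0.8502.
C_S = 0.8502·C_{R0}·X = 0.8502×7.23×0.468 = 2.88 mol·L⁻¹; Y_S = C_S/C_{R0} = 0.398.

0.398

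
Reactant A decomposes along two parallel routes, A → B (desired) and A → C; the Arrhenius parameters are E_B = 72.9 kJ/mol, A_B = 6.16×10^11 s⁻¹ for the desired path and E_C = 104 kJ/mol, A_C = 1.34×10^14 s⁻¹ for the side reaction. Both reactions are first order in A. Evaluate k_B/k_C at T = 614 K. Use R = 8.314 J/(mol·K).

k_B/k_C = (A_B/A_C)·exp[−(E_B−E_C)/(RT)] = (A_B/A_C)·exp[(E_C−E_B)/(RT)].
(E_C−E_B)/(RT) = (104−72.9)×10³/(8.314×614) = 31100/5105 = 6.092.
k_B/k_C = (6.16×10^11/1.34×10^14)·exp(6.092) = 0.004597 × 442.4 = 2.03.
Since E_B < E_C, lowering the temperature improves selectivity toward B.

2.03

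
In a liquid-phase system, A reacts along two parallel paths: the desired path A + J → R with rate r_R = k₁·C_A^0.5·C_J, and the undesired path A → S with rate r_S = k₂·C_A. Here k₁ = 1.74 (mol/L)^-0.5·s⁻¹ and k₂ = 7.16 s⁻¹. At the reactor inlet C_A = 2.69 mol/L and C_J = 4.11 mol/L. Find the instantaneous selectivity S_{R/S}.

S_{R/S} = r_R/r_S = (k₁·C_A^0.5·C_J)/(k₂·C_A) = (k₁/k₂)·C_A^-0.5·C_J.
= (1.74×2.690^0.5×4.110) / (7.16×2.690) = 11.73/19.26 = 0.609.
The undesired path is higher order in A, so low C_A (CSTR or dilute feed) favours R.

0.609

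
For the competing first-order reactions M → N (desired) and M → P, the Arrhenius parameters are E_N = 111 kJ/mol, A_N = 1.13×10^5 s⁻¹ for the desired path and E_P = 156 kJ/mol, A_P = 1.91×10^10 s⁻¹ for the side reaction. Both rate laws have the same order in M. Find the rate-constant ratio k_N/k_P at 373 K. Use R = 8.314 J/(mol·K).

11.9

Since both paths have the same order in M, the concentration cancels and S_{N/P} = k_N/k_P = (A_N/A_P)·exp[(E_P−E_N)/(RT)].
(E_P−E_N)/(RT) = (156−111)×10³/(8.314×373) = 45000/3101 = 14.51.
k_N/k_P = (1.13×10^5/1.91×10^10)·exp(14.51) = 5.916×10^-6 × 2.004×10^6 = 11.9.
Since E_N < E_P, lowering the temperature improves selectivity toward N.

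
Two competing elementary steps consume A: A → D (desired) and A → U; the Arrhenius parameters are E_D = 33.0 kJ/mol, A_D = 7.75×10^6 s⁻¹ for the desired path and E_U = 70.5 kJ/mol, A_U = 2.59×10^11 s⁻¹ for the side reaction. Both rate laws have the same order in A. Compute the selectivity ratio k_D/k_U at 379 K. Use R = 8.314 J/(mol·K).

With equal orders, S_{D/U} = k_D/k_U = (A_D/A_U)·exp[(E_U−E_D)/(RT)].
(E_U−E_D)/(RT) = (70.5−33.0)×10³/(8.314×379) = 37500/3151 = 11.90.
k_D/k_U = (7.75×10^6/2.59×10^11)·exp(11.90) = 2.992×10^-5 × 1.474×10^5 = 4.41.

4.41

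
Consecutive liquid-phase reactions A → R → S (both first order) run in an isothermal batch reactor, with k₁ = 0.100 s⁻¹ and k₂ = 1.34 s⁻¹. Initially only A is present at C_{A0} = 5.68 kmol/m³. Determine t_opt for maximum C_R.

For first-order series the maximum of C_R occurs at t_opt = ln(k₂/k₁)/(k₂−k₁).
= ln(1.34/0.100)/(1.34−0.100) = ln(13.40)/1.240 = 2.595/1.240 = 2.09 s.

2.09 s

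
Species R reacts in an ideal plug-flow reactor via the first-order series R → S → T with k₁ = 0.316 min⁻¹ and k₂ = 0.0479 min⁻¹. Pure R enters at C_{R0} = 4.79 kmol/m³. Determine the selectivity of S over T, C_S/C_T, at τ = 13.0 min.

1.65

The intermediate concentration in a first-order A→B→C sequence is C_S = k₁C_{R0}(e^(−k₁τ) − e^(−k₂τ))/(k₂−k₁).
e^(−k₁τ) = e^(−0.316×13.0) = e^(−4.108) = 0.01644; e^(−k₂τ) = e^(−0.6227) = 0.5365.
C_S = 0.316×4.79/(0.0479−0.316) × (0.01644−0.5365) = (-5.646)×(-0.5201) = 2.936 kmol/m³.
C_R = C_{R0}e^(−k₁τ) = 0.07875 kmol/m³, so C_T = C_{R0}−C_R−C_S = 1.775 kmol/m³; C_S/C_T = 1.65.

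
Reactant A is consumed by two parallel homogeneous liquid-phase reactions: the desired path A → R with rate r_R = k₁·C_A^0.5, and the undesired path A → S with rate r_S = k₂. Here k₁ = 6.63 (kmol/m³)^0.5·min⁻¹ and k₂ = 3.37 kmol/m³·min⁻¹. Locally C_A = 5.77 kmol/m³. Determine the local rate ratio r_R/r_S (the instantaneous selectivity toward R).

4.73

S_{R/S} = r_R/r_S = (k₁·C_A^0.5)/(k₂) = (k₁/k₂)·C_A^0.5.
= (6.63×5.770^0.5) / (3.37) = 15.93/3.370 = 4.73.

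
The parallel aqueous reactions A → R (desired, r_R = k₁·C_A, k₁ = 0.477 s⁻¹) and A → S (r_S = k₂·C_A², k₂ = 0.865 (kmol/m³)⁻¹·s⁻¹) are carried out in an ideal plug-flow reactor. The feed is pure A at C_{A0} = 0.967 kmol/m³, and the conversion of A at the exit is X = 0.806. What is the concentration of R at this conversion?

0.397 kmol/m³

C_A = C_{A0}(1−X) = 0.1876 kmol/m³.
Along a PFR/batch, dC_R/dC_A = −r_R/(r_R+r_S) = −k₁/(k₁+k₂·C_A).
Integrating from C_{A0} to C_A: C_R = (0.477/0.865)·ln[(0.477+0.865·0.967)/(0.477+0.865·0.188)] = 0.5514·ln(1.313/0.6393) = 0.3971 kmol/m³.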